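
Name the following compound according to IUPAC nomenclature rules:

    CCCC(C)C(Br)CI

The longest carbon chain is 6 atoms: the parent is hexane.
The numbering direction is chosen so that the substituent locant set {1,2,3} is lower than {4,5,6} at the first point of difference.
That gives a bromo group at C-2; an iodo group at C-1; a methyl group at C-3.
Prefixes are listed alphabetically: bromo, iodo, methyl.
Putting it together: 2-bromo-1-iodo-3-methylhexane.

2-bromo-1-iodo-3-methylhexane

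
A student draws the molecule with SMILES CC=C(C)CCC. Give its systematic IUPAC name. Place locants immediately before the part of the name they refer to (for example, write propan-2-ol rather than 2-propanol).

The longest carbon chain that includes the multiple bond has 6 carbons, so the parent hydride is hexane.
There is one C=C double bond, indicated by the ending -ene.
Number the chain so that numbering from this end puts the double bond at C-2 rather than C-4.
With this numbering: the double bond between C-2 and C-3; a methyl group at C-3.
Putting it together: 3-methylhex-2-ene.

3-methylhex-2-ene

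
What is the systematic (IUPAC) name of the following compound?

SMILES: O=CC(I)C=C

Counting along the main chain through the –CHO group and the multiple bond gives 4 carbons: the parent is butane.
The highest-priority functional group is an aldehyde (terminal –CHO), so the name ends in -al.
A C=C double bond in the chain gives the infix -ene-.
Choose the numbering such that the aldehyde carbon is C-1 by definition.
This places the double bond between C-3 and C-4; an iodo group at C-2.
Assembling the pieces gives 2-iodobut-3-enal.

2-iodobut-3-enal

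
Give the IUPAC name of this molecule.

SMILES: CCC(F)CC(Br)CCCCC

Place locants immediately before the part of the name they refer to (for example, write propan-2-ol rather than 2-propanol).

5-bromo-3-fluorodecane

The longest carbon chain is 10 atoms: the parent is decane.
Number the chain so that the substituent locant set {3,5} is lower than {6,8} at the first point of difference.
With this numbering: a bromo group at C-5; a fluoro group at C-3.
Prefixes are listed alphabetically: bromo, fluoro.
The name is 5-bromo-3-fluorodecane.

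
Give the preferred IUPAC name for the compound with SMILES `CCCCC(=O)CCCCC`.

decan-5-one

The longest carbon chain that includes the carbonyl has 10 carbons, so the parent hydride is decane.
A ketone (C=O on an internal carbon) is the principal characteristic group, giving the suffix -one.
The numbering direction is chosen so that numbering from this end puts the carbonyl group at C-5 rather than C-6.
This places the carbonyl at C-5.
Putting it together: decan-5-one.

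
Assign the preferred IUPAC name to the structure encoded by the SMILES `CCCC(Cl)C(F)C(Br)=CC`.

3-bromo-5-chloro-4-fluorooct-2-ene

The longest carbon chain that includes the multiple bond has 8 carbons, so the parent hydride is octane.
A C=C double bond in the chain gives the infix -ene-.
Choose the numbering such that numbering from this end puts the double bond at C-2 rather than C-6.
This places the double bond between C-2 and C-3; a bromo group at C-3; a chloro group at C-5; a fluoro group at C-4.
Substituent prefixes are cited in alphabetical order (multiplying prefixes like di-/tri- are ignored for ordering).
Assembling the pieces gives 3-bromo-5-chloro-4-fluorooct-2-ene.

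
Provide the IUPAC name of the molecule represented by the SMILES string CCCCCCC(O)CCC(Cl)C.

The longest chain bearing the –OH group is 11 carbons long (undecane).
An alcohol (–OH) is the principal characteristic group, giving the suffix -ol.
Number the chain so that numbering from this end puts the hydroxyl group at C-5 rather than C-7.
That gives the hydroxyl at C-5; a chloro group at C-2.
Putting it together: 2-chloroundecan-5-ol.

2-chloroundecan-5-ol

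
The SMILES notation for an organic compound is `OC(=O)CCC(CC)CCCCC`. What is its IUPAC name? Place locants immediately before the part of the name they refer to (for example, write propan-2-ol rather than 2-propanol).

Counting along the main chain through the –COOH group gives 9 carbons: the parent is nonane.
The highest-priority functional group is a carboxylic acid (terminal –COOH), so the name ends in -oic acid.
The numbering direction is chosen so that the carboxylic acid carbon is C-1 by definition.
This places an ethyl group at C-4.
Putting it together: 4-ethylnonanoic acid.

4-ethylnonanoic acid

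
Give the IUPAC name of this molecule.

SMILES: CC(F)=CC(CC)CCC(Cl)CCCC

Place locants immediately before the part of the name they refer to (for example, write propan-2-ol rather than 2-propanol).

The longest chain bearing the multiple bond is 11 carbons long (undecane).
There is one C=C double bond, indicated by the ending -ene.
Choose the numbering such that numbering from this end puts the double bond at C-2 rather than C-9.
With this numbering: the double bond between C-2 and C-3; a chloro group at C-7; an ethyl group at C-4; a fluoro group at C-2.
Substituent prefixes are cited in alphabetical order (multiplying prefixes like di-/tri- are ignored for ordering).
Putting it together: 7-chloro-4-ethyl-2-fluoroundec-2-ene.

7-chloro-4-ethyl-2-fluoroundec-2-ene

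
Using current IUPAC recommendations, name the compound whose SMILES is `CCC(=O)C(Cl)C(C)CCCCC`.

4-chloro-5-methyldecan-3-one

Counting along the main chain through the carbonyl gives 10 carbons: the parent is decane.
A ketone (C=O on an internal carbon) is the principal characteristic group, giving the suffix -one.
Choose the numbering such that numbering from this end puts the carbonyl group at C-3 rather than C-8.
This places the carbonyl at C-3; a chloro group at C-4; a methyl group at C-5.
The substituents are ordered alphabetically, ignoring any di-/tri- multipliers.
Assembling the pieces gives 4-chloro-5-methyldecan-3-one.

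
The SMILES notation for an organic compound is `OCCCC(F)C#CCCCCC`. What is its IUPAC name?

4-fluoroundec-5-yn-1-ol

The longest carbon chain that includes the –OH group and the multiple bond has 11 carbons, so the parent hydride is undecane.
An alcohol (–OH) is the principal characteristic group, giving the suffix -ol.
The chain contains a C≡C triple bond, so the unsaturation ending is -yne.
The numbering direction is chosen so that numbering from this end puts the hydroxyl group at C-1 rather than C-11.
This places the hydroxyl at C-1; the triple bond between C-5 and C-6; a fluoro group at C-4.
The name is 4-fluoroundec-5-yn-1-ol.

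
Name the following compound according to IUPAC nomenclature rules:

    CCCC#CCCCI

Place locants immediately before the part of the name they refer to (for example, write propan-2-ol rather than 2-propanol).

1-iodooct-4-yne

Counting along the main chain through the multiple bond gives 8 carbons: the parent is octane.
The chain contains a C≡C triple bond, so the unsaturation ending is -yne.
The numbering direction is chosen so that the substituent locant set {1} is lower than {8} at the first point of difference.
With this numbering: the triple bond between C-4 and C-5; an iodo group at C-1.
Assembling the pieces gives 1-iodooct-4-yne.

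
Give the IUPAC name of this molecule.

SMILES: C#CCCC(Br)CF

Counting along the main chain through the multiple bond gives 6 carbons: the parent is hexane.
The chain contains a C≡C triple bond, so the unsaturation ending is -yne.
Number the chain so that numbering from this end puts the triple bond at C-1 rather than C-5.
That gives the triple bond between C-1 and C-2; a bromo group at C-5; a fluoro group at C-6.
Substituent prefixes are cited in alphabetical order (multiplying prefixes like di-/tri- are ignored for ordering).
The name is 5-bromo-6-fluorohex-1-yne.

5-bromo-6-fluorohex-1-yne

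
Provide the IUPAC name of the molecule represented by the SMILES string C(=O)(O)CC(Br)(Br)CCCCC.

3,3-dibromooctanoic acid

Counting along the main chain through the –COOH group gives 8 carbons: the parent is octane.
The highest-priority functional group is a carboxylic acid (terminal –COOH), so the name ends in -oic acid.
The numbering direction is chosen so that the carboxylic acid carbon is C-1 by definition.
With this numbering: two bromo groups at C-3.
The name is 3,3-dibromooctanoic acid.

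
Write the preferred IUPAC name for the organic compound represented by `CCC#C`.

but-1-yne

The longest chain bearing the multiple bond is 4 carbons long (butane).
The chain contains a C≡C triple bond, so the unsaturation ending is -yne.
The numbering direction is chosen so that numbering from this end puts the triple bond at C-1 rather than C-3.
That gives the triple bond between C-1 and C-2.
Assembling the pieces gives but-1-yne.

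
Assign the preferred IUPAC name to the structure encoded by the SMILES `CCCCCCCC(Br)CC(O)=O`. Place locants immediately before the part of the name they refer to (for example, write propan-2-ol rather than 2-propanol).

3-bromodecanoic acid

The longest chain bearing the –COOH group is 10 carbons long (decane).
A carboxylic acid (terminal –COOH) is the principal characteristic group, giving the suffix -oic acid.
Number the chain so that the carboxylic acid carbon is C-1 by definition.
That gives a bromo group at C-3.
Putting it together: 3-bromodecanoic acid.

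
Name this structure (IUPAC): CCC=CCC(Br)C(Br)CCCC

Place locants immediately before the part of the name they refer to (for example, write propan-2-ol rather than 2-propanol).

The longest carbon chain that includes the multiple bond has 11 carbons, so the parent hydride is undecane.
A C=C double bond in the chain gives the infix -ene-.
Choose the numbering such that numbering from this end puts the double bond at C-3 rather than C-8.
With this numbering: the double bond between C-3 and C-4; bromo groups at C-6 and C-7.
The name is 6,7-dibromoundec-3-ene.

6,7-dibromoundec-3-ene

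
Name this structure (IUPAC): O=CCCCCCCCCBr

The longest carbon chain that includes the –CHO group has 9 carbons, so the parent hydride is nonane.
The highest-priority functional group is an aldehyde (terminal –CHO), so the name ends in -al.
Number the chain so that the aldehyde carbon is C-1 by definition.
This places a bromo group at C-9.
Assembling the pieces gives 9-bromononanal.

9-bromononanal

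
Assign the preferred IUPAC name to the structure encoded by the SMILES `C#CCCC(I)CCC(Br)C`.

8-bromo-5-iodonon-1-yne

Counting along the main chain through the multiple bond gives 9 carbons: the parent is nonane.
There is one C≡C triple bond, indicated by the ending -yne.
The numbering direction is chosen so that numbering from this end puts the triple bond at C-1 rather than C-8.
That gives the triple bond between C-1 and C-2; a bromo group at C-8; an iodo group at C-5.
Substituent prefixes are cited in alphabetical order (multiplying prefixes like di-/tri- are ignored for ordering).
Assembling the pieces gives 8-bromo-5-iodonon-1-yne.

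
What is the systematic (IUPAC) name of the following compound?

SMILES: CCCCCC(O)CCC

nonan-4-ol

The longest carbon chain that includes the –OH group has 9 carbons, so the parent hydride is nonane.
The principal characteristic group is an alcohol (–OH), named with the suffix -ol.
Number the chain so that numbering from this end puts the hydroxyl group at C-4 rather than C-6.
With this numbering: the hydroxyl at C-4.
The name is nonan-4-ol.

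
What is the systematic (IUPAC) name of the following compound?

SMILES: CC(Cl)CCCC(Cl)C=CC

4,8-dichloronon-2-ene

The longest chain bearing the multiple bond is 9 carbons long (nonane).
There is one C=C double bond, indicated by the ending -ene.
Number the chain so that numbering from this end puts the double bond at C-2 rather than C-7.
This places the double bond between C-2 and C-3; chloro groups at C-4 and C-8.
Assembling the pieces gives 4,8-dichloronon-2-ene.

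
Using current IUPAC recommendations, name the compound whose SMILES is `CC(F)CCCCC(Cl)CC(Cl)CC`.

7,9-dichloro-2-fluoroundecane

The parent chain contains 11 carbons (undecane).
Number the chain so that the substituent locant set {2,7,9} is lower than {3,5,10} at the first point of difference.
This places chloro groups at C-7 and C-9; a fluoro group at C-2.
The substituents are ordered alphabetically, ignoring any di-/tri- multipliers.
Assembling the pieces gives 7,9-dichloro-2-fluoroundecane.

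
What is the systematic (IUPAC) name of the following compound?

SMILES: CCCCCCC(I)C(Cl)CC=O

Counting along the main chain through the –CHO group gives 10 carbons: the parent is decane.
The highest-priority functional group is an aldehyde (terminal –CHO), so the name ends in -al.
The numbering direction is chosen so that the aldehyde carbon is C-1 by definition.
That gives a chloro group at C-3; an iodo group at C-4.
The substituents are ordered alphabetically, ignoring any di-/tri- multipliers.
Assembling the pieces gives 3-chloro-4-iododecanal.

3-chloro-4-iododecanal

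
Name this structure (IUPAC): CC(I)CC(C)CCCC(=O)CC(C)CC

11-iodo-3,9-dimethyldodecan-5-one

The longest carbon chain that includes the carbonyl has 12 carbons, so the parent hydride is dodecane.
The highest-priority functional group is a ketone (C=O on an internal carbon), so the name ends in -one.
Choose the numbering such that numbering from this end puts the carbonyl group at C-5 rather than C-8.
With this numbering: the carbonyl at C-5; an iodo group at C-11; methyl groups at C-3 and C-9.
The substituents are ordered alphabetically, ignoring any di-/tri- multipliers.
Assembling the pieces gives 11-iodo-3,9-dimethyldodecan-5-one.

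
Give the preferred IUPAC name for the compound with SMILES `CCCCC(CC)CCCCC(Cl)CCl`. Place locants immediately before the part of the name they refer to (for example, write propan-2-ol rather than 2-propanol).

1,2-dichloro-7-ethylundecane

The parent chain contains 11 carbons (undecane).
Number the chain so that the substituent locant set {1,2,7} is lower than {5,10,11} at the first point of difference.
That gives chloro groups at C-1 and C-2; an ethyl group at C-7.
The substituents are ordered alphabetically, ignoring any di-/tri- multipliers.
The name is 1,2-dichloro-7-ethylundecane.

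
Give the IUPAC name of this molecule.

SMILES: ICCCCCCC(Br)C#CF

3-bromo-1-fluoro-9-iodonon-1-yne

The longest carbon chain that includes the multiple bond has 9 carbons, so the parent hydride is nonane.
A C≡C triple bond in the chain gives the infix -yne-.
Number the chain so that numbering from this end puts the triple bond at C-1 rather than C-8.
That gives the triple bond between C-1 and C-2; a bromo group at C-3; a fluoro group at C-1; an iodo group at C-9.
Prefixes are listed alphabetically: bromo, fluoro, iodo.
The name is 3-bromo-1-fluoro-9-iodonon-1-yne.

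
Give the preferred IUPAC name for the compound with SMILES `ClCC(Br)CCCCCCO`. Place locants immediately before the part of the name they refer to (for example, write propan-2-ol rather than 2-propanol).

The longest chain bearing the –OH group is 8 carbons long (octane).
The highest-priority functional group is an alcohol (–OH), so the name ends in -ol.
Number the chain so that numbering from this end puts the hydroxyl group at C-1 rather than C-8.
This places the hydroxyl at C-1; a bromo group at C-7; a chloro group at C-8.
Prefixes are listed alphabetically: bromo, chloro.
Assembling the pieces gives 7-bromo-8-chlorooctan-1-ol.

7-bromo-8-chlorooctan-1-ol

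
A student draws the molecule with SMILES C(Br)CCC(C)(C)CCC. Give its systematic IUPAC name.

The longest carbon chain is 7 atoms: the parent is heptane.
Choose the numbering such that the substituent locant set {1,4,4} is lower than {4,4,7} at the first point of difference.
With this numbering: a bromo group at C-1; two methyl groups at C-4.
Substituent prefixes are cited in alphabetical order (multiplying prefixes like di-/tri- are ignored for ordering).
Assembling the pieces gives 1-bromo-4,4-dimethylheptane.

1-bromo-4,4-dimethylheptane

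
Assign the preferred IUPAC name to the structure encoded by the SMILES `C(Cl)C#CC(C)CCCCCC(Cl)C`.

The longest carbon chain that includes the multiple bond has 11 carbons, so the parent hydride is undecane.
There is one C≡C triple bond, indicated by the ending -yne.
Number the chain so that numbering from this end puts the triple bond at C-2 rather than C-9.
With this numbering: the triple bond between C-2 and C-3; chloro groups at C-1 and C-10; a methyl group at C-4.
Prefixes are listed alphabetically: chloro, methyl.
Putting it together: 1,10-dichloro-4-methylundec-2-yne.

1,10-dichloro-4-methylundec-2-yne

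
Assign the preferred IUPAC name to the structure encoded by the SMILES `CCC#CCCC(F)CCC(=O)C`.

5-fluoroundec-8-yn-2-one

The longest chain bearing the carbonyl and the multiple bond is 11 carbons long (undecane).
The highest-priority functional group is a ketone (C=O on an internal carbon), so the name ends in -one.
There is one C≡C triple bond, indicated by the ending -yne.
Number the chain so that numbering from this end puts the carbonyl group at C-2 rather than C-10.
This places the carbonyl at C-2; the triple bond between C-8 and C-9; a fluoro group at C-5.
The name is 5-fluoroundec-8-yn-2-one.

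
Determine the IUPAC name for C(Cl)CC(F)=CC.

The longest chain bearing the multiple bond is 5 carbons long (pentane).
A C=C double bond in the chain gives the infix -ene-.
The numbering direction is chosen so that numbering from this end puts the double bond at C-2 rather than C-3.
This places the double bond between C-2 and C-3; a chloro group at C-5; a fluoro group at C-3.
Substituent prefixes are cited in alphabetical order (multiplying prefixes like di-/tri- are ignored for ordering).
The name is 5-chloro-3-fluoropent-2-ene.

5-chloro-3-fluoropent-2-ene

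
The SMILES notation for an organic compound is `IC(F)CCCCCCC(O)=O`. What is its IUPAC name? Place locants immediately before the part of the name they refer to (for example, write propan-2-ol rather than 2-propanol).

8-fluoro-8-iodooctanoic acid

The longest chain bearing the –COOH group is 8 carbons long (octane).
A carboxylic acid (terminal –COOH) is the principal characteristic group, giving the suffix -oic acid.
The numbering direction is chosen so that the carboxylic acid carbon is C-1 by definition.
This places a fluoro group at C-8; an iodo group at C-8.
Substituent prefixes are cited in alphabetical order (multiplying prefixes like di-/tri- are ignored for ordering).
Assembling the pieces gives 8-fluoro-8-iodooctanoic acid.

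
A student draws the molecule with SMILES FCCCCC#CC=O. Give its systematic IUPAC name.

7-fluorohept-2-ynal

Counting along the main chain through the –CHO group and the multiple bond gives 7 carbons: the parent is heptane.
An aldehyde (terminal –CHO) is the principal characteristic group, giving the suffix -al.
There is one C≡C triple bond, indicated by the ending -yne.
Number the chain so that the aldehyde carbon is C-1 by definition.
That gives the triple bond between C-2 and C-3; a fluoro group at C-7.
Putting it together: 7-fluorohept-2-ynal.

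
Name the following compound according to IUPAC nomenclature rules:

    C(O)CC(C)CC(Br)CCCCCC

5-bromo-3-methylundecan-1-ol

The longest chain bearing the –OH group is 11 carbons long (undecane).
The principal characteristic group is an alcohol (–OH), named with the suffix -ol.
Number the chain so that numbering from this end puts the hydroxyl group at C-1 rather than C-11.
That gives the hydroxyl at C-1; a bromo group at C-5; a methyl group at C-3.
The substituents are ordered alphabetically, ignoring any di-/tri- multipliers.
Assembling the pieces gives 5-bromo-3-methylundecan-1-ol.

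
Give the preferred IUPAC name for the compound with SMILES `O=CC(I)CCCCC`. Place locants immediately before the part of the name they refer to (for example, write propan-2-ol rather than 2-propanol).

2-iodoheptanal

The longest chain bearing the –CHO group is 7 carbons long (heptane).
The principal characteristic group is an aldehyde (terminal –CHO), named with the suffix -al.
Number the chain so that the aldehyde carbon is C-1 by definition.
That gives an iodo group at C-2.
Putting it together: 2-iodoheptanal.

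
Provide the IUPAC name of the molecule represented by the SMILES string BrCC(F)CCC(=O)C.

6-bromo-5-fluorohexan-2-one

The longest chain bearing the carbonyl is 6 carbons long (hexane).
The highest-priority functional group is a ketone (C=O on an internal carbon), so the name ends in -one.
Choose the numbering such that numbering from this end puts the carbonyl group at C-2 rather than C-5.
This places the carbonyl at C-2; a bromo group at C-6; a fluoro group at C-5.
Prefixes are listed alphabetically: bromo, fluoro.
Putting it together: 6-bromo-5-fluorohexan-2-one.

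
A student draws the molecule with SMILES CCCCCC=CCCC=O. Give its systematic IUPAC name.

The longest carbon chain that includes the –CHO group and the multiple bond has 10 carbons, so the parent hydride is decane.
An aldehyde (terminal –CHO) is the principal characteristic group, giving the suffix -al.
There is one C=C double bond, indicated by the ending -ene.
Choose the numbering such that the aldehyde carbon is C-1 by definition.
With this numbering: the double bond between C-4 and C-5.
Assembling the pieces gives dec-4-enal.

dec-4-enal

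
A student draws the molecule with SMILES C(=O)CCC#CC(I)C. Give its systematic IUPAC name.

The longest carbon chain that includes the –CHO group and the multiple bond has 7 carbons, so the parent hydride is heptane.
The principal characteristic group is an aldehyde (terminal –CHO), named with the suffix -al.
The chain contains a C≡C triple bond, so the unsaturation ending is -yne.
Number the chain so that the aldehyde carbon is C-1 by definition.
That gives the triple bond between C-4 and C-5; an iodo group at C-6.
Putting it together: 6-iodohept-4-ynal.

6-iodohept-4-ynal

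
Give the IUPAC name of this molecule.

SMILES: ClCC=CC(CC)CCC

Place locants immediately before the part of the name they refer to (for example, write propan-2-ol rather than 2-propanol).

1-chloro-4-ethylhept-2-ene

The longest chain bearing the multiple bond is 7 carbons long (heptane).
A C=C double bond in the chain gives the infix -ene-.
The numbering direction is chosen so that numbering from this end puts the double bond at C-2 rather than C-5.
That gives the double bond between C-2 and C-3; a chloro group at C-1; an ethyl group at C-4.
Prefixes are listed alphabetically: chloro, ethyl.
Putting it together: 1-chloro-4-ethylhept-2-ene.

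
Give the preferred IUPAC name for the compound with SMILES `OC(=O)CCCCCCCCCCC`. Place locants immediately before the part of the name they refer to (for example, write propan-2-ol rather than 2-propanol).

dodecanoic acid

Counting along the main chain through the –COOH group gives 12 carbons: the parent is dodecane.
A carboxylic acid (terminal –COOH) is the principal characteristic group, giving the suffix -oic acid.
The numbering direction is chosen so that the carboxylic acid carbon is C-1 by definition.
Assembling the pieces gives dodecanoic acid.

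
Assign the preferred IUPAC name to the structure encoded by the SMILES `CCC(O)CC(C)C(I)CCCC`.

Counting along the main chain through the –OH group gives 10 carbons: the parent is decane.
The highest-priority functional group is an alcohol (–OH), so the name ends in -ol.
Number the chain so that numbering from this end puts the hydroxyl group at C-3 rather than C-8.
That gives the hydroxyl at C-3; an iodo group at C-6; a methyl group at C-5.
Prefixes are listed alphabetically: iodo, methyl.
The name is 6-iodo-5-methyldecan-3-ol.

6-iodo-5-methyldecan-3-ol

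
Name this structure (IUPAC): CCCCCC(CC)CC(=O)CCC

6-ethylundecan-4-one

The longest carbon chain that includes the carbonyl has 11 carbons, so the parent hydride is undecane.
The principal characteristic group is a ketone (C=O on an internal carbon), named with the suffix -one.
The numbering direction is chosen so that numbering from this end puts the carbonyl group at C-4 rather than C-8.
With this numbering: the carbonyl at C-4; an ethyl group at C-6.
Assembling the pieces gives 6-ethylundecan-4-one.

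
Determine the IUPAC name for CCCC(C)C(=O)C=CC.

5-methyloct-2-en-4-one

The longest carbon chain that includes the carbonyl and the multiple bond has 8 carbons, so the parent hydride is octane.
The principal characteristic group is a ketone (C=O on an internal carbon), named with the suffix -one.
The chain contains a C=C double bond, so the unsaturation ending is -ene.
The numbering direction is chosen so that numbering from this end puts the carbonyl group at C-4 rather than C-5.
This places the carbonyl at C-4; the double bond between C-2 and C-3; a methyl group at C-5.
Assembling the pieces gives 5-methyloct-2-en-4-one.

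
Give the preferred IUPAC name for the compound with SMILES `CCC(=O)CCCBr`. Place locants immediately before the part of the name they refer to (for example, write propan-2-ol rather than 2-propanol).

The longest carbon chain that includes the carbonyl has 6 carbons, so the parent hydride is hexane.
A ketone (C=O on an internal carbon) is the principal characteristic group, giving the suffix -one.
The numbering direction is chosen so that numbering from this end puts the carbonyl group at C-3 rather than C-4.
This places the carbonyl at C-3; a bromo group at C-6.
Putting it together: 6-bromohexan-3-one.

6-bromohexan-3-one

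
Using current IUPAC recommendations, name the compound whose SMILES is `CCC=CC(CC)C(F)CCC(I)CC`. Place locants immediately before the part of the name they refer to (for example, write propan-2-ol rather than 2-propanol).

5-ethyl-6-fluoro-9-iodoundec-3-ene

The longest carbon chain that includes the multiple bond has 11 carbons, so the parent hydride is undecane.
There is one C=C double bond, indicated by the ending -ene.
Number the chain so that numbering from this end puts the double bond at C-3 rather than C-8.
This places the double bond between C-3 and C-4; an ethyl group at C-5; a fluoro group at C-6; an iodo group at C-9.
Prefixes are listed alphabetically: ethyl, fluoro, iodo.
The name is 5-ethyl-6-fluoro-9-iodoundec-3-ene.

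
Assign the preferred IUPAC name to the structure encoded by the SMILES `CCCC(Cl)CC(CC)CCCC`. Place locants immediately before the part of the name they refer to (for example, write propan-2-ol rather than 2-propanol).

4-chloro-6-ethyldecane

The longest carbon chain is 10 atoms: the parent is decane.
The numbering direction is chosen so that the substituent locant set {4,6} is lower than {5,7} at the first point of difference.
With this numbering: a chloro group at C-4; an ethyl group at C-6.
The substituents are ordered alphabetically, ignoring any di-/tri- multipliers.
The name is 4-chloro-6-ethyldecane.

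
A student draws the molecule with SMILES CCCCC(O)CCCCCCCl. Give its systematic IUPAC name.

11-chloroundecan-5-ol

Counting along the main chain through the –OH group gives 11 carbons: the parent is undecane.
The principal characteristic group is an alcohol (–OH), named with the suffix -ol.
Number the chain so that numbering from this end puts the hydroxyl group at C-5 rather than C-7.
This places the hydroxyl at C-5; a chloro group at C-11.
Assembling the pieces gives 11-chloroundecan-5-ol.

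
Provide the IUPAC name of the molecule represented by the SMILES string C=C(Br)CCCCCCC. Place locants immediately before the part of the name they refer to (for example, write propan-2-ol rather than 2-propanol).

The longest chain bearing the multiple bond is 9 carbons long (nonane).
A C=C double bond in the chain gives the infix -ene-.
The numbering direction is chosen so that numbering from this end puts the double bond at C-1 rather than C-8.
This places the double bond between C-1 and C-2; a bromo group at C-2.
Putting it together: 2-bromonon-1-ene.

2-bromonon-1-ene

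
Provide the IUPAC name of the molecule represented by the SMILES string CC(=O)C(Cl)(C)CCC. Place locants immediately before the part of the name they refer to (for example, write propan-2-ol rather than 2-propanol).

3-chloro-3-methylhexan-2-one

Counting along the main chain through the carbonyl gives 6 carbons: the parent is hexane.
The principal characteristic group is a ketone (C=O on an internal carbon), named with the suffix -one.
Number the chain so that numbering from this end puts the carbonyl group at C-2 rather than C-5.
With this numbering: the carbonyl at C-2; a chloro group at C-3; a methyl group at C-3.
The substituents are ordered alphabetically, ignoring any di-/tri- multipliers.
Putting it together: 3-chloro-3-methylhexan-2-one.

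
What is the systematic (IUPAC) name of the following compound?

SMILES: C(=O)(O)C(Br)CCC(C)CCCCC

The longest chain bearing the –COOH group is 10 carbons long (decane).
A carboxylic acid (terminal –COOH) is the principal characteristic group, giving the suffix -oic acid.
Number the chain so that the carboxylic acid carbon is C-1 by definition.
This places a bromo group at C-2; a methyl group at C-5.
The substituents are ordered alphabetically, ignoring any di-/tri- multipliers.
The name is 2-bromo-5-methyldecanoic acid.

2-bromo-5-methyldecanoic acid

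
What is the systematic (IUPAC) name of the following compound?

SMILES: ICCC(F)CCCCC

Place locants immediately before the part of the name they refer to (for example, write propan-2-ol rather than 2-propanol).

3-fluoro-1-iodooctane

The parent chain contains 8 carbons (octane).
Number the chain so that the substituent locant set {1,3} is lower than {6,8} at the first point of difference.
This places a fluoro group at C-3; an iodo group at C-1.
Prefixes are listed alphabetically: fluoro, iodo.
Assembling the pieces gives 3-fluoro-1-iodooctane.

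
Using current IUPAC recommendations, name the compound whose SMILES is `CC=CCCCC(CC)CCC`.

7-ethyldec-2-ene

The longest carbon chain that includes the multiple bond has 10 carbons, so the parent hydride is decane.
The chain contains a C=C double bond, so the unsaturation ending is -ene.
Number the chain so that numbering from this end puts the double bond at C-2 rather than C-8.
With this numbering: the double bond between C-2 and C-3; an ethyl group at C-7.
Assembling the pieces gives 7-ethyldec-2-ene.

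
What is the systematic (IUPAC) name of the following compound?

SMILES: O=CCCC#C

pent-4-ynal

The longest carbon chain that includes the –CHO group and the multiple bond has 5 carbons, so the parent hydride is pentane.
The principal characteristic group is an aldehyde (terminal –CHO), named with the suffix -al.
There is one C≡C triple bond, indicated by the ending -yne.
Choose the numbering such that the aldehyde carbon is C-1 by definition.
That gives the triple bond between C-4 and C-5.
Assembling the pieces gives pent-4-ynal.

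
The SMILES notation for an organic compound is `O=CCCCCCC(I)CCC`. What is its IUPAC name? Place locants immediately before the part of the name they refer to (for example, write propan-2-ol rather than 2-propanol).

7-iododecanal

The longest carbon chain that includes the –CHO group has 10 carbons, so the parent hydride is decane.
The principal characteristic group is an aldehyde (terminal –CHO), named with the suffix -al.
Choose the numbering such that the aldehyde carbon is C-1 by definition.
This places an iodo group at C-7.
Assembling the pieces gives 7-iododecanal.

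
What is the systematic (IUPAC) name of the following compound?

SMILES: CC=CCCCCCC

non-2-ene

The longest carbon chain that includes the multiple bond has 9 carbons, so the parent hydride is nonane.
A C=C double bond in the chain gives the infix -ene-.
The numbering direction is chosen so that numbering from this end puts the double bond at C-2 rather than C-7.
This places the double bond between C-2 and C-3.
Putting it together: non-2-ene.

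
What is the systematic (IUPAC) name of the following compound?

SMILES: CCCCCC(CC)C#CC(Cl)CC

The longest chain bearing the multiple bond is 11 carbons long (undecane).
There is one C≡C triple bond, indicated by the ending -yne.
Number the chain so that numbering from this end puts the triple bond at C-4 rather than C-7.
With this numbering: the triple bond between C-4 and C-5; a chloro group at C-3; an ethyl group at C-6.
Prefixes are listed alphabetically: chloro, ethyl.
Assembling the pieces gives 3-chloro-6-ethylundec-4-yne.

3-chloro-6-ethylundec-4-yne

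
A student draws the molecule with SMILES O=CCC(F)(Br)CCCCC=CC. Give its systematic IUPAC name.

3-bromo-3-fluorodec-8-enal

The longest carbon chain that includes the –CHO group and the multiple bond has 10 carbons, so the parent hydride is decane.
An aldehyde (terminal –CHO) is the principal characteristic group, giving the suffix -al.
The chain contains a C=C double bond, so the unsaturation ending is -ene.
Number the chain so that the aldehyde carbon is C-1 by definition.
With this numbering: the double bond between C-8 and C-9; a bromo group at C-3; a fluoro group at C-3.
The substituents are ordered alphabetically, ignoring any di-/tri- multipliers.
Assembling the pieces gives 3-bromo-3-fluorodec-8-enal.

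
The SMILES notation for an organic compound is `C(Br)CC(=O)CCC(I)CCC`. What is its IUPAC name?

The longest chain bearing the carbonyl is 9 carbons long (nonane).
A ketone (C=O on an internal carbon) is the principal characteristic group, giving the suffix -one.
Choose the numbering such that numbering from this end puts the carbonyl group at C-3 rather than C-7.
With this numbering: the carbonyl at C-3; a bromo group at C-1; an iodo group at C-6.
Prefixes are listed alphabetically: bromo, iodo.
The name is 1-bromo-6-iodononan-3-one.

1-bromo-6-iodononan-3-one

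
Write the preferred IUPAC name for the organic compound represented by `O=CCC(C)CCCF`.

6-fluoro-3-methylhexanal

The longest carbon chain that includes the –CHO group has 6 carbons, so the parent hydride is hexane.
The highest-priority functional group is an aldehyde (terminal –CHO), so the name ends in -al.
The numbering direction is chosen so that the aldehyde carbon is C-1 by definition.
This places a fluoro group at C-6; a methyl group at C-3.
Substituent prefixes are cited in alphabetical order (multiplying prefixes like di-/tri- are ignored for ordering).
Assembling the pieces gives 6-fluoro-3-methylhexanal.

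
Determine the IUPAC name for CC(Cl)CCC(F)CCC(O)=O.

7-chloro-4-fluorooctanoic acid

The longest carbon chain that includes the –COOH group has 8 carbons, so the parent hydride is octane.
A carboxylic acid (terminal –COOH) is the principal characteristic group, giving the suffix -oic acid.
Choose the numbering such that the carboxylic acid carbon is C-1 by definition.
That gives a chloro group at C-7; a fluoro group at C-4.
Substituent prefixes are cited in alphabetical order (multiplying prefixes like di-/tri- are ignored for ordering).
The name is 7-chloro-4-fluorooctanoic acid.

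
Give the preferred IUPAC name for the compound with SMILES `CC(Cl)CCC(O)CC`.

Counting along the main chain through the –OH group gives 7 carbons: the parent is heptane.
The principal characteristic group is an alcohol (–OH), named with the suffix -ol.
Number the chain so that numbering from this end puts the hydroxyl group at C-3 rather than C-5.
With this numbering: the hydroxyl at C-3; a chloro group at C-6.
Assembling the pieces gives 6-chloroheptan-3-ol.

6-chloroheptan-3-ol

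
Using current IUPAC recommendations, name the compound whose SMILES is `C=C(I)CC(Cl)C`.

4-chloro-2-iodopent-1-ene

The longest carbon chain that includes the multiple bond has 5 carbons, so the parent hydride is pentane.
A C=C double bond in the chain gives the infix -ene-.
The numbering direction is chosen so that numbering from this end puts the double bond at C-1 rather than C-4.
With this numbering: the double bond between C-1 and C-2; a chloro group at C-4; an iodo group at C-2.
The substituents are ordered alphabetically, ignoring any di-/tri- multipliers.
The name is 4-chloro-2-iodopent-1-ene.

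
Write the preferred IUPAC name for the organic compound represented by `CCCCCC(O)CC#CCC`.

The longest chain bearing the –OH group and the multiple bond is 11 carbons long (undecane).
An alcohol (–OH) is the principal characteristic group, giving the suffix -ol.
There is one C≡C triple bond, indicated by the ending -yne.
Number the chain so that numbering from this end puts the triple bond at C-3 rather than C-8.
With this numbering: the hydroxyl at C-6; the triple bond between C-3 and C-4.
The name is undec-3-yn-6-ol.

undec-3-yn-6-ol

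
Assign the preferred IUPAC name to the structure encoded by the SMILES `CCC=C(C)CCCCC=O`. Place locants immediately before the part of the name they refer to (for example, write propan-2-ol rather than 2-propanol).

6-methylnon-6-enal

Counting along the main chain through the –CHO group and the multiple bond gives 9 carbons: the parent is nonane.
The principal characteristic group is an aldehyde (terminal –CHO), named with the suffix -al.
The chain contains a C=C double bond, so the unsaturation ending is -ene.
Choose the numbering such that the aldehyde carbon is C-1 by definition.
That gives the double bond between C-6 and C-7; a methyl group at C-6.
Putting it together: 6-methylnon-6-enal.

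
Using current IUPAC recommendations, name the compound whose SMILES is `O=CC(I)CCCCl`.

The longest chain bearing the –CHO group is 5 carbons long (pentane).
The highest-priority functional group is an aldehyde (terminal –CHO), so the name ends in -al.
Choose the numbering such that the aldehyde carbon is C-1 by definition.
This places a chloro group at C-5; an iodo group at C-2.
Prefixes are listed alphabetically: chloro, iodo.
The name is 5-chloro-2-iodopentanal.

5-chloro-2-iodopentanal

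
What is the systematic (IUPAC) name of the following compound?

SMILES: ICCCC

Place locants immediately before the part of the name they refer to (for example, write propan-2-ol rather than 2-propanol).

1-iodobutane

The parent chain contains 4 carbons (butane).
The numbering direction is chosen so that the substituent locant set {1} is lower than {4} at the first point of difference.
This places an iodo group at C-1.
Putting it together: 1-iodobutane.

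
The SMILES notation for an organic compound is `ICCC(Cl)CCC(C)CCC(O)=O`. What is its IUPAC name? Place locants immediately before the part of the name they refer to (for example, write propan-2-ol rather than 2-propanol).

The longest carbon chain that includes the –COOH group has 9 carbons, so the parent hydride is nonane.
A carboxylic acid (terminal –COOH) is the principal characteristic group, giving the suffix -oic acid.
The numbering direction is chosen so that the carboxylic acid carbon is C-1 by definition.
This places a chloro group at C-7; an iodo group at C-9; a methyl group at C-4.
Substituent prefixes are cited in alphabetical order (multiplying prefixes like di-/tri- are ignored for ordering).
Putting it together: 7-chloro-9-iodo-4-methylnonanoic acid.

7-chloro-9-iodo-4-methylnonanoic acid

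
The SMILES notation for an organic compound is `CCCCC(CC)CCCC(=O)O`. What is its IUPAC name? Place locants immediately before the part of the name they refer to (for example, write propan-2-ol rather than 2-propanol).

5-ethylnonanoic acid

The longest chain bearing the –COOH group is 9 carbons long (nonane).
The highest-priority functional group is a carboxylic acid (terminal –COOH), so the name ends in -oic acid.
Choose the numbering such that the carboxylic acid carbon is C-1 by definition.
This places an ethyl group at C-5.
The name is 5-ethylnonanoic acid.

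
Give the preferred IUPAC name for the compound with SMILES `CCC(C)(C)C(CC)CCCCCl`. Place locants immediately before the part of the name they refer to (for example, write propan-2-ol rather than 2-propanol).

1-chloro-5-ethyl-6,6-dimethyloctane

The longest continuous carbon chain has 8 atoms, so the parent hydride is octane.
Choose the numbering such that the substituent locant set {1,5,6,6} is lower than {3,3,4,8} at the first point of difference.
That gives a chloro group at C-1; an ethyl group at C-5; two methyl groups at C-6.
Prefixes are listed alphabetically: chloro, ethyl, methyl.
Putting it together: 1-chloro-5-ethyl-6,6-dimethyloctane.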